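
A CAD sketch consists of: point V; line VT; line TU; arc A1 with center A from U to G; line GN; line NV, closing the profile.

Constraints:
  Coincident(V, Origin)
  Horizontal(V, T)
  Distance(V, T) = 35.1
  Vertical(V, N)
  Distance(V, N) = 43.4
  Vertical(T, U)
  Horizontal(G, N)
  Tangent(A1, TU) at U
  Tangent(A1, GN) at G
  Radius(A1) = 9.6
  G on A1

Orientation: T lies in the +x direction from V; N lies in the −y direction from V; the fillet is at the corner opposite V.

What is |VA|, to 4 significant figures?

42.34

VN is vertical with |VN| = 43.4 and N on the −y side, so N = (0.000, -43.40). The virtual corner opposite V is at (35.10, -43.40). Since A1 is tangent to TU there, AU ⟂ TU and A1 meets GN tangentially, so AG is at right angles to GN, with radius 9.6, so the center A sits 9.6 in from both sides at A = (25.50, -33.80). Then |VA| = |A − V| = 42.34.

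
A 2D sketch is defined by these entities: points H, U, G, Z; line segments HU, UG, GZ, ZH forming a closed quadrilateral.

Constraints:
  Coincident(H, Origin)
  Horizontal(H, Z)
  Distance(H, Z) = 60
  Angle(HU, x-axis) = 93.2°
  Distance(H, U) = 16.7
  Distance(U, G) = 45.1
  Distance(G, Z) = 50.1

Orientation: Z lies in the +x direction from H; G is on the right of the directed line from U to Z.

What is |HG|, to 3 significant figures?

29.9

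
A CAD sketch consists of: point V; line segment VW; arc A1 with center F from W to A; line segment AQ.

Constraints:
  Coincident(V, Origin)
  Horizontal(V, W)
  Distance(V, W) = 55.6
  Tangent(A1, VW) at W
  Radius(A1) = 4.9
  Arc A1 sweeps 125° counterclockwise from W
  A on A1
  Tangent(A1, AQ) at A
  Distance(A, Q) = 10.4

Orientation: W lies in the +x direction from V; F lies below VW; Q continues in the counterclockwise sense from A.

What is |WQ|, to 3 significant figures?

16.3

On A1, W sits at bearing 90° from F; a 125° counterclockwise sweep puts A at bearing 215°, so A = F + 4.9·(cos 215°, sin 215°) = (51.6, -7.71). The tangent condition forces FA to be normal to AQ, so AQ runs along (−sin 215°, cos 215°); with |AQ| = 10.4, Q = (57.6, -16.2). Then |WQ| = |Q − W| = 16.3.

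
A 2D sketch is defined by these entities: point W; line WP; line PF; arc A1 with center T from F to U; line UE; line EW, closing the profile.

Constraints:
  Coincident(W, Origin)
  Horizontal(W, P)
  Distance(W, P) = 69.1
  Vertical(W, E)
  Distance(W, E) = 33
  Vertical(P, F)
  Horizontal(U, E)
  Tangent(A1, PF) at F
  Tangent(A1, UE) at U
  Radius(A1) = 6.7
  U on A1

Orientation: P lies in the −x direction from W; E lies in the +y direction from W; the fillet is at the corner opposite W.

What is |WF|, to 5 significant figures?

73.936

The virtual corner opposite W is at (-69.100, 33.000). The tangent condition forces TF to be normal to PF and the tangent condition forces TU to be normal to UE, with radius 6.7, so the center T sits 6.7 in from both sides at T = (-62.400, 26.300). That places the tangent points at F = (-69.100, 26.300) on PF and U = (-62.400, 33.000) on UE. Then |WF| = |F − W| = 73.936.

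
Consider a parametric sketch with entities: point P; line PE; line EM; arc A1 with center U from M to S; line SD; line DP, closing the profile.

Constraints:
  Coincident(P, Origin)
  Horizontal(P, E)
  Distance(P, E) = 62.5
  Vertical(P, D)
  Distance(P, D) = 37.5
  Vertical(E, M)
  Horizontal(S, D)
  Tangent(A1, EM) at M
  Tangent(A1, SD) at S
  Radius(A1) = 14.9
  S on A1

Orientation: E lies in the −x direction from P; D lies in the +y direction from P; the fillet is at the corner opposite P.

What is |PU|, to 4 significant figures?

52.69

P is at the origin; P and E share the same y with |PE| = 62.5 and E on the −x side, so E = (-62.50, 0.000). PD is vertical with |PD| = 37.5 and D on the +y side, so D = (0.000, 37.50). The virtual corner opposite P is at (-62.50, 37.50). Since A1 is tangent to EM there, UM ⟂ EM and A1 meets SD tangentially, so US is at right angles to SD, with radius 14.9, so the center U sits 14.9 in from both sides at U = (-47.60, 22.60). Then |PU| = |U − P| = 52.69.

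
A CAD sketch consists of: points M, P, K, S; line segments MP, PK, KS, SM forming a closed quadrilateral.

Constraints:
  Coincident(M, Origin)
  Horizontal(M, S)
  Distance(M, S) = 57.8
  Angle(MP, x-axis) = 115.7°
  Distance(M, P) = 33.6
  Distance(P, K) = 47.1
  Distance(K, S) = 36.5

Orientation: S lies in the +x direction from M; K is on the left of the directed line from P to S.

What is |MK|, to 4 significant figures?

41.60

Checks: |PK| = 47.10 ✓; |KS| = 36.50 ✓.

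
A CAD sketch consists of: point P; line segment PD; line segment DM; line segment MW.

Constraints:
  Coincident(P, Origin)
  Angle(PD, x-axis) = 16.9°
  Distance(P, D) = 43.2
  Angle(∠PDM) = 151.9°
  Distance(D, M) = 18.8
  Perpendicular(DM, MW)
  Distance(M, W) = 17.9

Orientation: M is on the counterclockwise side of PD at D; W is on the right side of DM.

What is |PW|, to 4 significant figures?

68.57

∠PDM = 151.9°, so DM runs at 16.9° + (180° − 151.9°) = 45.00° from the x-axis; with |DM| = 18.8, M = D + 18.8·(cos 45.00°, sin 45.00°) = (54.63, 25.85). DM ⟂ MW; with |MW| = 17.9 on the right of DM, W = M + 17.9·(0.7071, -0.7071) = (67.29, 13.19). Then |PW| = |W − P| = 68.57.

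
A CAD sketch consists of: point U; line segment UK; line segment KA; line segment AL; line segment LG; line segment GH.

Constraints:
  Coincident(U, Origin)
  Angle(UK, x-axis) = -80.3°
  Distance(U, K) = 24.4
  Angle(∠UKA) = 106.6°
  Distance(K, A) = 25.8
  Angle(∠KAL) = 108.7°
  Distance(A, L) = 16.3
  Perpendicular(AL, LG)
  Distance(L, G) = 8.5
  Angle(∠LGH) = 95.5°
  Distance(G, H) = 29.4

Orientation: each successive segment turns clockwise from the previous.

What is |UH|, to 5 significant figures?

36.693

U is at the origin; UK runs at -80.3° with length 24.4, so K = (4.1111, -24.051). ∠UKA = 106.6° gives KA at -153.70° from the x-axis; with |KA| = 25.8, A = (-19.018, -35.482). ∠KAL = 108.7° gives AL at 135.00° from the x-axis; with |AL| = 16.3, L = (-30.544, -23.957). AL is perpendicular to LG, so LG runs at 45.000°; with |LG| = 8.5, G = (-24.534, -17.946). ∠LGH = 95.5° gives GH at -39.500° from the x-axis; with |GH| = 29.4, H = (-1.8479, -36.647). Then |UH| = |H − U| = 36.693.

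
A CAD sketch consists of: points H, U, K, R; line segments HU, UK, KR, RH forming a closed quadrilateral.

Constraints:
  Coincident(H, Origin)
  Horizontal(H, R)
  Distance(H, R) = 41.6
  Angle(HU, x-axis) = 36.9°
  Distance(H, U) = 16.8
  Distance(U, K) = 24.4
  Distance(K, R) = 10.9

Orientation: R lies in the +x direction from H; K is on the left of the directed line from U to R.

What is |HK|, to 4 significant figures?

39.19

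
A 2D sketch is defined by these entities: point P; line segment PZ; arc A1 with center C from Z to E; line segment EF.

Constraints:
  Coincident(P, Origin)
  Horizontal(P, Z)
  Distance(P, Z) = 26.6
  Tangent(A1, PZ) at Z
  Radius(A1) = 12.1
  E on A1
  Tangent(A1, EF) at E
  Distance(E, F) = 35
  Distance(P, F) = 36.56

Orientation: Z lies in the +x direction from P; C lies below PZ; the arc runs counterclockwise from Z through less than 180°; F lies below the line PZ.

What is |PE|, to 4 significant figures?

17.21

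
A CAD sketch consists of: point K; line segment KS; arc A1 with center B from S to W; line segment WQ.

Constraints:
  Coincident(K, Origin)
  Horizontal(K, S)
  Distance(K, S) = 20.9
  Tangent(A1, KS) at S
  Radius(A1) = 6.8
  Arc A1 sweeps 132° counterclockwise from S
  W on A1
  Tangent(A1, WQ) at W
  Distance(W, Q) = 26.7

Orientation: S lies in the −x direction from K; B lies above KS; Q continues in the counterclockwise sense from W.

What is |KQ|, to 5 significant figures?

45.929

K is at the origin; KS is horizontal with |KS| = 20.9 and S on the −x side, so S = (-20.900, 0.0000). Tangency of A1 to KS means the radius BS is perpendicular to KS, so B = S + (0, 6.8) = (-20.900, 6.8000). On A1, S sits at bearing -90° from B; a 132° counterclockwise sweep puts W at bearing 42°, so W = B + 6.8·(cos 42°, sin 42°) = (-15.847, 11.350). A1 meets WQ tangentially, so BW is at right angles to WQ, so WQ runs along (−sin 42°, cos 42°); with |WQ| = 26.7, Q = (-33.712, 31.192). Then |KQ| = |Q − K| = 45.929.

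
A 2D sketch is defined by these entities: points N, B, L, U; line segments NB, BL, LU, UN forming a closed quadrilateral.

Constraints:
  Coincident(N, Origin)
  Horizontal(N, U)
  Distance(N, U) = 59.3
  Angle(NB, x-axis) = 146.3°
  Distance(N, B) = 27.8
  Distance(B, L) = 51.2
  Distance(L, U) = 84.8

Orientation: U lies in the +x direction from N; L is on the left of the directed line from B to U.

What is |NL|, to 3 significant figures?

60.9

N is at the origin; NU is horizontal with |NU| = 59.3 and U in +x, so U = (59.3, 0). NB runs at 146.3° with |NB| = 27.8, so B = (-23.1, 15.4). L is determined by |BL| = 51.2 and |LU| = 84.8 together: it lies at the intersection of circle(B, 51.2) and circle(U, 84.8). With |BU| = 83.9, the foot of the radical line on BU is 14.7 from B and the perpendicular offset is √(51.2² − 14.7²) = 49.0. Taking the left-of-BU solution: L = (0.327, 60.9).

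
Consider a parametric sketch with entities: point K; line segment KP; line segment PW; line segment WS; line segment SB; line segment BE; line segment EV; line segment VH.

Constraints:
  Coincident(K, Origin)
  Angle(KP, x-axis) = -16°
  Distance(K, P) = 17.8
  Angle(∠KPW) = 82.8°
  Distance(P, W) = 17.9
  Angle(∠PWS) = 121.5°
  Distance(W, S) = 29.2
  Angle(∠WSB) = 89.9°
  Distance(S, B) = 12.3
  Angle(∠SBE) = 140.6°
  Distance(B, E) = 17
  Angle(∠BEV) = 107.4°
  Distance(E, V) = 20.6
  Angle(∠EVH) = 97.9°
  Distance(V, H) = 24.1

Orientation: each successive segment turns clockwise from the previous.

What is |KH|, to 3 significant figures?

28.3

K is at the origin; KP runs at -16.0° with length 17.8, so P = (17.1, -4.91). ∠KPW = 82.8° gives PW at -113° from the x-axis; with |PW| = 17.9, W = (10.1, -21.4). ∠PWS = 121.5° gives WS at -172° from the x-axis; with |WS| = 29.2, S = (-18.8, -25.6). ∠WSB = 89.9° gives SB at 98.2° from the x-axis; with |SB| = 12.3, B = (-20.6, -13.4). ∠SBE = 140.6° gives BE at 58.8° from the x-axis; with |BE| = 17.0, E = (-11.8, 1.14). ∠BEV = 107.4° gives EV at -13.8° from the x-axis; with |EV| = 20.6, V = (8.22, -3.77). ∠EVH = 97.9° gives VH at -95.9° from the x-axis; with |VH| = 24.1, H = (5.74, -27.7). Then |KH| = |H − K| = 28.3.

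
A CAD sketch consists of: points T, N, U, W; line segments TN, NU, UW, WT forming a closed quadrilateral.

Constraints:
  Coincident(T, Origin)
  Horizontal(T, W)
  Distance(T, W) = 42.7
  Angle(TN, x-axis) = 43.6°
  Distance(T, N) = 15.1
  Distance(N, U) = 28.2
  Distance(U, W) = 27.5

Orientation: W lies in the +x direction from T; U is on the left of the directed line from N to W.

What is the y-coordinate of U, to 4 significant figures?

26.19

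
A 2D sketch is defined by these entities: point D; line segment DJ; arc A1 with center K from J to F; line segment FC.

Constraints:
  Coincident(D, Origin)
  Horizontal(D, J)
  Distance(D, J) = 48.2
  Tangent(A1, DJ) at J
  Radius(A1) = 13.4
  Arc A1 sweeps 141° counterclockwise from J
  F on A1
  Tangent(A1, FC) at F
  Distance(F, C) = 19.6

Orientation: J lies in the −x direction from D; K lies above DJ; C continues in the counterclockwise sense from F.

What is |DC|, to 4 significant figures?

65.82

On A1, J sits at bearing -90° from K; a 141° counterclockwise sweep puts F at bearing 51°, so F = K + 13.4·(cos 51°, sin 51°) = (-39.77, 23.81). Tangency of A1 to FC means the radius KF is perpendicular to FC, so FC runs along (−sin 51°, cos 51°); with |FC| = 19.6, C = (-55.00, 36.15). Then |DC| = |C − D| = 65.82.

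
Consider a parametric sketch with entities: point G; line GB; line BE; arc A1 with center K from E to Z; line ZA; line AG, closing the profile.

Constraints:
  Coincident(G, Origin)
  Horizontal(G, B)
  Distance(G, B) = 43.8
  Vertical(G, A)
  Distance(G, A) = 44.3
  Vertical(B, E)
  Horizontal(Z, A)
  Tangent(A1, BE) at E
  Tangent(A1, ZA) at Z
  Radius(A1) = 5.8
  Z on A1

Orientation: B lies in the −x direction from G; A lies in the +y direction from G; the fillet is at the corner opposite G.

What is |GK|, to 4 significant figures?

54.09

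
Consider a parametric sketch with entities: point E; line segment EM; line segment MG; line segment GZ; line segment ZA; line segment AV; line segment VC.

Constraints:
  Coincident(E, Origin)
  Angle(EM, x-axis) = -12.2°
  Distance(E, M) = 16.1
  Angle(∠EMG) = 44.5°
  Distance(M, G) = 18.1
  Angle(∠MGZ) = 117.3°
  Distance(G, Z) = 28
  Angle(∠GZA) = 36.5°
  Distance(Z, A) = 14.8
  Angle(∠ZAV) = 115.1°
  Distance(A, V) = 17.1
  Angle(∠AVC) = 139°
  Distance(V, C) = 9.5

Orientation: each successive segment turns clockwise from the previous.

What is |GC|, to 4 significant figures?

8.533

∠ZAV = 115.1° gives AV at -58.80° from the x-axis; with |AV| = 17.1, V = (-0.1388, -11.96). ∠AVC = 139.0° gives VC at -99.80° from the x-axis; with |VC| = 9.5, C = (-1.756, -21.32). Then |GC| = |C − G| = 8.533.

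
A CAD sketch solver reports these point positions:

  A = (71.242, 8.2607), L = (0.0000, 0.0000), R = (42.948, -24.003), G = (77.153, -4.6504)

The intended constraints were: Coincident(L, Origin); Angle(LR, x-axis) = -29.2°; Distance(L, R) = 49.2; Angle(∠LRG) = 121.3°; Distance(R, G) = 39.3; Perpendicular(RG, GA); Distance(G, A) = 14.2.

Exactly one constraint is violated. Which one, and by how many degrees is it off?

Perpendicular(RG, GA) — off by 4.90°.

L = (0.00, 0.00) ✓; LR at -29.20° ✓; |LR| = 49.20 ✓; ∠LRG = 121.3° ✓; |RG| = 39.30 ✓; ∠(RG, GA) = 85.10° ✗; |GA| = 14.20 ✓.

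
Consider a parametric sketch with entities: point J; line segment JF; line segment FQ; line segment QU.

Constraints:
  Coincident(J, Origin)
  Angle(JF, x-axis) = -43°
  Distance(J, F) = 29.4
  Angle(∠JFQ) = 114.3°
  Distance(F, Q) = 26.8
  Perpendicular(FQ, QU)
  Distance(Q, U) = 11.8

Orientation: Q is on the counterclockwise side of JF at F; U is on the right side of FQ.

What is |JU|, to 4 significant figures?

54.80

∠JFQ = 114.3°, so FQ runs at -43.0° + (180° − 114.3°) = 22.70° from the x-axis; with |FQ| = 26.8, Q = F + 26.8·(cos 22.70°, sin 22.70°) = (46.23, -9.708). FQ is perpendicular to QU; with |QU| = 11.8 on the right of FQ, U = Q + 11.8·(0.3859, -0.9225) = (50.78, -20.59). Then |JU| = |U − J| = 54.80.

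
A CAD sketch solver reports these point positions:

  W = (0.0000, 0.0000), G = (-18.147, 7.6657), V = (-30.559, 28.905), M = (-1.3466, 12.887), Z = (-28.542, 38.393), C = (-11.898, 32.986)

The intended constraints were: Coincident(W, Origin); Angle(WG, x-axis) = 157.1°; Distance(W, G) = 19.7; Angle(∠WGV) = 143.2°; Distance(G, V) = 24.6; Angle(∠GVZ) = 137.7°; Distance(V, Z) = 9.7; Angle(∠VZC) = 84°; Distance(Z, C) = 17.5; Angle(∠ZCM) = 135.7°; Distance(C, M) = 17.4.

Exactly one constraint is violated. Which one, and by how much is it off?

Distance(C, M) = 17.4 — off by 5.30.

W = (0.00, 0.00) ✓; WG at 157.1° ✓; |WG| = 19.70 ✓; ∠WGV = 143.2° ✓; |GV| = 24.60 ✓; ∠GVZ = 137.7° ✓; |VZ| = 9.700 ✓; ∠VZC = 84.00° ✓; |ZC| = 17.50 ✓; ∠ZCM = 135.7° ✓; |CM| = 22.70 ✗.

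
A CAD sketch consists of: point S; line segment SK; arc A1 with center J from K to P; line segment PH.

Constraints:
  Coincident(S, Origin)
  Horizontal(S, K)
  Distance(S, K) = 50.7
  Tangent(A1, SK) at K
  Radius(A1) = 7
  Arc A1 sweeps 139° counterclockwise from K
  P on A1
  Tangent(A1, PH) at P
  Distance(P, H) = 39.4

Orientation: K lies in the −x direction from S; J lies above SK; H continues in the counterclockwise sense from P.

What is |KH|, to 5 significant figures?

45.675

S is at the origin; SK is horizontal with |SK| = 50.7 and K on the −x side, so K = (-50.700, 0.0000). The tangent condition forces JK to be normal to SK, so J = K + (0, 7) = (-50.700, 7.0000). On A1, K sits at bearing -90° from J; a 139° counterclockwise sweep puts P at bearing 49°, so P = J + 7.0·(cos 49°, sin 49°) = (-46.108, 12.283). Tangency of A1 to PH means the radius JP is perpendicular to PH, so PH runs along (−sin 49°, cos 49°); with |PH| = 39.4, H = (-75.843, 38.132). Then |KH| = |H − K| = 45.675.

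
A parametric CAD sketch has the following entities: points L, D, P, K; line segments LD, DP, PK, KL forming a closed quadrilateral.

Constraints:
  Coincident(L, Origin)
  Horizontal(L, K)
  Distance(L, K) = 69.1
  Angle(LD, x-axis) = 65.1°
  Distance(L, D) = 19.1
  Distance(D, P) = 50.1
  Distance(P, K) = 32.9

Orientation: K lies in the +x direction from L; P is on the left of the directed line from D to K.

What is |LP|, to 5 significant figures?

64.066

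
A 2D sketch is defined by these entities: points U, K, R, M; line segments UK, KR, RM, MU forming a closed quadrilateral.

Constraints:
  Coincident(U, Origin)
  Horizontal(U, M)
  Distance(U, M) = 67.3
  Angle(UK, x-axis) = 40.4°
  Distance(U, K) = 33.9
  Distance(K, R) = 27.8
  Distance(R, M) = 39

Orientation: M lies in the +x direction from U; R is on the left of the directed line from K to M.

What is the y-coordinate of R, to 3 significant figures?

35.1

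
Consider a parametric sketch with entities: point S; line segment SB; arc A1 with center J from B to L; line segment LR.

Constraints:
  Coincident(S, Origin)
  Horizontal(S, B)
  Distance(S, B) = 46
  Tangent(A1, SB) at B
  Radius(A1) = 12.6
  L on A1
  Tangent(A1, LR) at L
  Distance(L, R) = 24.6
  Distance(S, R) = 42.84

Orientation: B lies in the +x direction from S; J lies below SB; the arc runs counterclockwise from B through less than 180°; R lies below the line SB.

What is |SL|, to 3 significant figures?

35.1

Checks: |JB| = 12.60 ✓; |JL| = 12.60 ✓; ∠(JL, LR) = 90.00° ✓; |LR| = 24.60 ✓; |SR| = 42.84 ✓.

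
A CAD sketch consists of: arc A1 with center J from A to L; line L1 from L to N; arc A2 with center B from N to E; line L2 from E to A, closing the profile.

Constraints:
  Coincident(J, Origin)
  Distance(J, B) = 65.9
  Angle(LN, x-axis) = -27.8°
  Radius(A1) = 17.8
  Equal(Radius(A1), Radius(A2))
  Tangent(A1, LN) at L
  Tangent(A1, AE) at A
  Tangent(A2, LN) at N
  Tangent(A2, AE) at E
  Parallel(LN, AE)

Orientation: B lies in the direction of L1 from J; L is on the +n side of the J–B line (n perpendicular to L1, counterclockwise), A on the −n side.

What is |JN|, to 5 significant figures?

68.262

The slot axis is L1's direction at -27.8°, so u = (cos -27.8°, sin -27.8°) = (0.88458, -0.46639) and n = (−sin -27.8°, cos -27.8°) = (0.46639, 0.88458). J is at the origin and B lies 65.9 along u from J, so B = 65.9·u = (58.294, -30.735). Tangency of A1 to both parallel lines with radius 17.8 puts L and A at J ± 17.8·n: L = (8.3017, 15.746), A = (-8.3017, -15.746). Equal radii place N and E the same way about B: N = B + 17.8·n = (66.596, -14.989), E = B − 17.8·n = (49.992, -46.480). Then |JN| = |N − J| = 68.262.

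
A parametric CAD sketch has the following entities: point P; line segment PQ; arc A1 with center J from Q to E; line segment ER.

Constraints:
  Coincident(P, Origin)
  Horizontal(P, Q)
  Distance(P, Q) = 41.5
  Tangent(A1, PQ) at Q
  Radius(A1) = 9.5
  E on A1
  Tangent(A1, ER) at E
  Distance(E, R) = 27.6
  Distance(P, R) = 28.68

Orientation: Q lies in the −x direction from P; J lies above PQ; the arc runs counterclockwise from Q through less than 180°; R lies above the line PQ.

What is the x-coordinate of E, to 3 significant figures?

-34.4

P is at the origin; PQ is horizontal with |PQ| = 41.5 and Q on the −x side, so Q = (-41.5, 0.00). Tangency of A1 to PQ means the radius JQ is perpendicular to PQ, so J = Q + (0, 9.5) = (-41.5, 9.50). Since JE ⟂ ER (tangency), |JR| = √(9.5² + 27.6²) = 29.2 regardless of where E sits on A1. So R lies on both circle(P, 28.68) and circle(J, 29.2); the above-PQ intersection is R = (-16.0, 23.8). E is the foot of the tangent from R: E = (-34.4, 3.18).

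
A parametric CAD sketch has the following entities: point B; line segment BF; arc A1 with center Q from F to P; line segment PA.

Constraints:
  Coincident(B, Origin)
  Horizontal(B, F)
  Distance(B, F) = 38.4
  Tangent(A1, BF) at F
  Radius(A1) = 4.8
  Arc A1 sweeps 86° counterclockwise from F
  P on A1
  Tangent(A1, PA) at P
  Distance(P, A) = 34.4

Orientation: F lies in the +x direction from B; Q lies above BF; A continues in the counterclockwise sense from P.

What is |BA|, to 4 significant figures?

59.85

On A1, F sits at bearing -90° from Q; an 86° counterclockwise sweep puts P at bearing -4°, so P = Q + 4.8·(cos -4°, sin -4°) = (43.19, 4.465). Tangency of A1 to PA means the radius QP is perpendicular to PA, so PA runs along (−sin -4°, cos -4°); with |PA| = 34.4, A = (45.59, 38.78). Then |BA| = |A − B| = 59.85.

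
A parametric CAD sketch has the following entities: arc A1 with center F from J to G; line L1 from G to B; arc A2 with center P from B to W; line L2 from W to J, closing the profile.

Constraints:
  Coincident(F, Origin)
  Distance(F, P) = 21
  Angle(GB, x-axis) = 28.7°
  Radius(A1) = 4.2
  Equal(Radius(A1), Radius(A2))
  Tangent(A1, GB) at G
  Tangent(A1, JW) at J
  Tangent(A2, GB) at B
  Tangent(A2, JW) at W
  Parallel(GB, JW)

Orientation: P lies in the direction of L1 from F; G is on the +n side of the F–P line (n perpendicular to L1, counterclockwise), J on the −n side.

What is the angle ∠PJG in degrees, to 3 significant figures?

78.7°

The slot axis is L1's direction at 28.7°, so u = (cos 28.7°, sin 28.7°) = (0.877, 0.480) and n = (−sin 28.7°, cos 28.7°) = (-0.480, 0.877). F is at the origin and P lies 21.0 along u from F, so P = 21.0·u = (18.4, 10.1). Tangency of A1 to both parallel lines with radius 4.2 puts G and J at F ± 4.2·n: G = (-2.02, 3.68), J = (2.02, -3.68). Then cos ∠PJG = JP·JG / (|JP||JG|), giving 78.7°.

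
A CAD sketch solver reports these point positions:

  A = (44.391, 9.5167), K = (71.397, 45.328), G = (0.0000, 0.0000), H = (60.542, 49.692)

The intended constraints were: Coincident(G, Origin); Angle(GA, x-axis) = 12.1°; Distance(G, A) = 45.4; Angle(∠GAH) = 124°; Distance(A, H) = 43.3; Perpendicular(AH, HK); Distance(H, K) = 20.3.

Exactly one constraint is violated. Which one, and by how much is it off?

Distance(H, K) = 20.3 — off by 8.60.

G = (0.00, 0.00) ✓; GA at 12.10° ✓; |GA| = 45.40 ✓; ∠GAH = 124.0° ✓; |AH| = 43.30 ✓; ∠(AH, HK) = 90.00° ✓; |HK| = 11.70 ✗.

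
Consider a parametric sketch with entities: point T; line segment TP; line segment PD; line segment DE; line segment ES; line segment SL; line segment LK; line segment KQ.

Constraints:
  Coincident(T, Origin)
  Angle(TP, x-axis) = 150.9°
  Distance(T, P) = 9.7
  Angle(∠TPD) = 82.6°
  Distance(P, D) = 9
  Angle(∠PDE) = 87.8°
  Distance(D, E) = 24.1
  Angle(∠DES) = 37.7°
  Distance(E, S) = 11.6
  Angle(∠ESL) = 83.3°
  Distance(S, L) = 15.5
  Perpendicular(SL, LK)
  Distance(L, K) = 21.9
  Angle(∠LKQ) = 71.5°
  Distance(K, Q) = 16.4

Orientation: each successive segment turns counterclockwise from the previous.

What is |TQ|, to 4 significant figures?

21.27

T is at the origin; TP runs at 150.9° with length 9.7, so P = (-8.476, 4.717). ∠TPD = 82.6° gives PD at -111.7° from the x-axis; with |PD| = 9.0, D = (-11.80, -3.645). ∠PDE = 87.8° gives DE at -19.50° from the x-axis; with |DE| = 24.1, E = (10.91, -11.69). ∠DES = 37.7° gives ES at 122.8° from the x-axis; with |ES| = 11.6, S = (4.631, -1.939). ∠ESL = 83.3° gives SL at -140.5° from the x-axis; with |SL| = 15.5, L = (-7.330, -11.80). SL is perpendicular to LK, so LK runs at -50.50°; with |LK| = 21.9, K = (6.600, -28.70). ∠LKQ = 71.5° gives KQ at 58.00° from the x-axis; with |KQ| = 16.4, Q = (15.29, -14.79). Then |TQ| = |Q − T| = 21.27.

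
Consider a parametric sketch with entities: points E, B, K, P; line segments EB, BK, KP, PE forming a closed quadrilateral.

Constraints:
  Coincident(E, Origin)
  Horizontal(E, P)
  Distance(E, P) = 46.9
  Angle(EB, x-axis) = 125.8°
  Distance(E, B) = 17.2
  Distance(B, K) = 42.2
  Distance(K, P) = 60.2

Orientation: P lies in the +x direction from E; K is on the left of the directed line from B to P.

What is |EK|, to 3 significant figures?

51.1

E is at the origin; EP is horizontal with |EP| = 46.9 and P in +x, so P = (46.9, 0). EB runs at 125.8° with |EB| = 17.2, so B = (-10.1, 14.0). K is determined by |BK| = 42.2 and |KP| = 60.2 together: it lies at the intersection of circle(B, 42.2) and circle(P, 60.2). With |BP| = 58.6, the foot of the radical line on BP is 13.6 from B and the perpendicular offset is √(42.2² − 13.6²) = 39.9. Taking the left-of-BP solution: K = (12.7, 49.5).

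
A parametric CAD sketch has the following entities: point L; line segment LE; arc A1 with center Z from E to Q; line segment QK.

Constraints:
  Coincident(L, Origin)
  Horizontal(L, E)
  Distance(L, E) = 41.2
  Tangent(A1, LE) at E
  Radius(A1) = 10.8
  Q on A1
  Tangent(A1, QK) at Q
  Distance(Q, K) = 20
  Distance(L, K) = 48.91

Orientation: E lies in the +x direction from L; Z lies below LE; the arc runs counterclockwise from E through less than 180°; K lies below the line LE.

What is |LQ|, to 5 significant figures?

33.697

Checks: |ZQ| = 10.80 ✓; ∠(ZQ, QK) = 90.00° ✓; |QK| = 20.00 ✓; |LK| = 48.91 ✓.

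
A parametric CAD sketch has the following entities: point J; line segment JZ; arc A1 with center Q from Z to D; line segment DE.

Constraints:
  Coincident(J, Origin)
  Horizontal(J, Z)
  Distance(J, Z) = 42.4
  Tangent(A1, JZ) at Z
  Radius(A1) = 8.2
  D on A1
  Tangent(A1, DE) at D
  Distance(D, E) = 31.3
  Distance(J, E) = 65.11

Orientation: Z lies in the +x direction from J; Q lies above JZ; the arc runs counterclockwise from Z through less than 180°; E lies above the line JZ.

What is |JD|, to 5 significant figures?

51.190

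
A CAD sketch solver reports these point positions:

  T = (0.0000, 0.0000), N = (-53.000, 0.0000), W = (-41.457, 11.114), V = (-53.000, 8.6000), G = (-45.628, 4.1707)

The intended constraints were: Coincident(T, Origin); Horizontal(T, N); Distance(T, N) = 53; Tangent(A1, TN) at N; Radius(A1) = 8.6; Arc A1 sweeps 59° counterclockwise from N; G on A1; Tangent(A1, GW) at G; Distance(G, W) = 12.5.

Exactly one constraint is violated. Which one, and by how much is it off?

Distance(G, W) = 12.5 — off by 4.40.

T = (0.00, 0.00) ✓; T.y = 0.00, N.y = 0.00 ✓; |TN| = 53.00 ✓; ∠(VN, NT) = 90.00° ✓; |VN| = 8.600 ✓; bearing(V→G) − bearing(V→N) = 59.00° ✓; |VG| = 8.600 ✓; ∠(VG, GW) = 90.00° ✓; |GW| = 8.100 ✗.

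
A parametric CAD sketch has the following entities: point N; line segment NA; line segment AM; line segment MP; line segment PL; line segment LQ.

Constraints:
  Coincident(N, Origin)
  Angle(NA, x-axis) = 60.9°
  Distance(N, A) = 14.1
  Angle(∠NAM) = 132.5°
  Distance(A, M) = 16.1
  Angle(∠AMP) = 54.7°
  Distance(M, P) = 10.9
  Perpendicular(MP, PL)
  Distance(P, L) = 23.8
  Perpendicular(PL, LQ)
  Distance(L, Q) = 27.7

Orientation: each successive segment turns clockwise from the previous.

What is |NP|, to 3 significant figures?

19.4

N is at the origin; NA runs at 60.9° with length 14.1, so A = (6.86, 12.3). ∠NAM = 132.5° gives AM at 13.4° from the x-axis; with |AM| = 16.1, M = (22.5, 16.1). ∠AMP = 54.7° gives MP at -112° from the x-axis; with |MP| = 10.9, P = (18.5, 5.94). Then |NP| = |P − N| = 19.4.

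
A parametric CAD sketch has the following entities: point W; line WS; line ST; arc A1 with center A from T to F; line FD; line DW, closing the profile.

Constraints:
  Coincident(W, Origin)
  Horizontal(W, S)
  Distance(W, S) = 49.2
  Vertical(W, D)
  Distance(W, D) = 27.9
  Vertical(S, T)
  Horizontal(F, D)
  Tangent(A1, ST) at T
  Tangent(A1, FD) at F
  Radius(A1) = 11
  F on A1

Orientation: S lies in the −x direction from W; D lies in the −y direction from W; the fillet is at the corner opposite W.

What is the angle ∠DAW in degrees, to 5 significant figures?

39.929°

W is at the origin; W and S share the same y with |WS| = 49.2 and S on the −x side, so S = (-49.200, 0.0000). W and D share the same x with |WD| = 27.9 and D on the −y side, so D = (0.0000, -27.900). The virtual corner opposite W is at (-49.200, -27.900). The tangent condition forces AT to be normal to ST and A1 meets FD tangentially, so AF is at right angles to FD, with radius 11.0, so the center A sits 11.0 in from both sides at A = (-38.200, -16.900). Then cos ∠DAW = AD·AW / (|AD||AW|), giving 39.929°.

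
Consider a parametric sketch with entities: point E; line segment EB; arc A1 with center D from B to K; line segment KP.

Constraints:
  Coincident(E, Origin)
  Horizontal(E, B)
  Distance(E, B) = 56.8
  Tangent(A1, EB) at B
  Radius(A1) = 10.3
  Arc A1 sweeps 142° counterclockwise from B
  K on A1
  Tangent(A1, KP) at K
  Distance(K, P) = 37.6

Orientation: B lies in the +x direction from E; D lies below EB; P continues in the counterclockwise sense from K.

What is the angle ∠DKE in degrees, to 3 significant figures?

108°

E is at the origin; E and B share the same y with |EB| = 56.8 and B on the +x side, so B = (56.8, 0.00). Since A1 is tangent to EB there, DB ⟂ EB, so D = B + (0, -10.3) = (56.8, -10.3). On A1, B sits at bearing 90° from D; a 142° counterclockwise sweep puts K at bearing 232°, so K = D + 10.3·(cos 232°, sin 232°) = (50.5, -18.4). Then cos ∠DKE = KD·KE / (|KD||KE|), giving 108°.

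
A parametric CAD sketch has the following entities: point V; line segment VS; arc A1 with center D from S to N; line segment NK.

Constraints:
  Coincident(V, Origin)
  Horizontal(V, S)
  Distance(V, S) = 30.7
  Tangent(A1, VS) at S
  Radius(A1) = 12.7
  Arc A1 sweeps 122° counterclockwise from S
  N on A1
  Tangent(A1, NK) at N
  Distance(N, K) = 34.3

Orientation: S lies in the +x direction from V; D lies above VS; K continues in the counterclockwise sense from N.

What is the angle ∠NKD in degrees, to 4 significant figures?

20.32°

On A1, S sits at bearing -90° from D; a 122° counterclockwise sweep puts N at bearing 32°, so N = D + 12.7·(cos 32°, sin 32°) = (41.47, 19.43). Since A1 is tangent to NK there, DN ⟂ NK, so NK runs along (−sin 32°, cos 32°); with |NK| = 34.3, K = (23.29, 48.52). Then cos ∠NKD = KN·KD / (|KN||KD|), giving 20.32°.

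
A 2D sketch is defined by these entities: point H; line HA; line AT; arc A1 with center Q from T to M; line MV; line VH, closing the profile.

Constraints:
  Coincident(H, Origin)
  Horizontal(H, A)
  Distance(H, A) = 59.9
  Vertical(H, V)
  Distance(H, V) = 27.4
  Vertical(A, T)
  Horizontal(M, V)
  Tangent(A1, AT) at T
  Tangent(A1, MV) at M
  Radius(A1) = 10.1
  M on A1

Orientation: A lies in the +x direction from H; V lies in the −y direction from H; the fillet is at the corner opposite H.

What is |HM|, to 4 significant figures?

56.84

The virtual corner opposite H is at (59.90, -27.40). The tangent condition forces QT to be normal to AT and tangency of A1 to MV means the radius QM is perpendicular to MV, with radius 10.1, so the center Q sits 10.1 in from both sides at Q = (49.80, -17.30). That places the tangent points at T = (59.90, -17.30) on AT and M = (49.80, -27.40) on MV. Then |HM| = |M − H| = 56.84.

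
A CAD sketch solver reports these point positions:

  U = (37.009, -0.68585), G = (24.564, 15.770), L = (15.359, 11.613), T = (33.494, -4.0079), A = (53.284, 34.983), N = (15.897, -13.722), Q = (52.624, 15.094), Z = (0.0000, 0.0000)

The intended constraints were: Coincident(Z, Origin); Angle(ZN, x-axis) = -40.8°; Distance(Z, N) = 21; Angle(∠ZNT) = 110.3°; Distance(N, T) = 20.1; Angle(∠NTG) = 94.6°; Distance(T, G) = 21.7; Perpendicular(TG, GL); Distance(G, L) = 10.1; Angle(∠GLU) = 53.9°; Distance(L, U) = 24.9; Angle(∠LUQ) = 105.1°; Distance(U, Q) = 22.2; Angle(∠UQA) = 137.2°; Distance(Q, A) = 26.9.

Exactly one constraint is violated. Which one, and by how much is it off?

Distance(Q, A) = 26.9 — off by 7.00.

Z = (0.00, 0.00) ✓; ZN at -40.80° ✓; |ZN| = 21.00 ✓; ∠ZNT = 110.3° ✓; |NT| = 20.10 ✓; ∠NTG = 94.60° ✓; |TG| = 21.70 ✓; ∠(TG, GL) = 90.00° ✓; |GL| = 10.10 ✓; ∠GLU = 53.90° ✓; |LU| = 24.90 ✓; ∠LUQ = 105.1° ✓; |UQ| = 22.20 ✓; ∠UQA = 137.2° ✓; |QA| = 19.90 ✗.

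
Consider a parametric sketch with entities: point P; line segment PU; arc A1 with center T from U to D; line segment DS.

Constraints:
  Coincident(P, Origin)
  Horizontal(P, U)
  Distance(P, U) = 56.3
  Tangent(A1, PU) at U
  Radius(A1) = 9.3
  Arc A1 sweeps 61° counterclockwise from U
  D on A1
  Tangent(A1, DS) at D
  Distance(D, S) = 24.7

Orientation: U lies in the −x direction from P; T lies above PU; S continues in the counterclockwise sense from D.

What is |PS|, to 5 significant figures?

44.794

On A1, U sits at bearing -90° from T; a 61° counterclockwise sweep puts D at bearing -29°, so D = T + 9.3·(cos -29°, sin -29°) = (-48.166, 4.7913). Since A1 is tangent to DS there, TD ⟂ DS, so DS runs along (−sin -29°, cos -29°); with |DS| = 24.7, S = (-36.191, 26.394). Then |PS| = |S − P| = 44.794.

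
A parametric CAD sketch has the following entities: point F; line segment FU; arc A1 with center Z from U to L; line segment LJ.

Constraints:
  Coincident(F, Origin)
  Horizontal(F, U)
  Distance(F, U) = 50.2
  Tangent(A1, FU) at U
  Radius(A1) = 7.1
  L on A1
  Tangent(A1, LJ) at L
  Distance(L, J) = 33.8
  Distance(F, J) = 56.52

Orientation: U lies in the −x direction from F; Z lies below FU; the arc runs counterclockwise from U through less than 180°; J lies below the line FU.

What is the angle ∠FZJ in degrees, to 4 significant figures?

80.65°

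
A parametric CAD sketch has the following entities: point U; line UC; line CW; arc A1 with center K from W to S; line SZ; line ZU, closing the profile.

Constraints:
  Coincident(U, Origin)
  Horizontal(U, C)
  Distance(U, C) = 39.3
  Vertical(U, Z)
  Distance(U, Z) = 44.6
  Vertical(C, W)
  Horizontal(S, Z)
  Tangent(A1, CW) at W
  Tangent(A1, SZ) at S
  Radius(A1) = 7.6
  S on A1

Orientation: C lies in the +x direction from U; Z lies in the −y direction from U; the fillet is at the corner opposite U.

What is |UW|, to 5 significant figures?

53.977

The virtual corner opposite U is at (39.300, -44.600). Since A1 is tangent to CW there, KW ⟂ CW and since A1 is tangent to SZ there, KS ⟂ SZ, with radius 7.6, so the center K sits 7.6 in from both sides at K = (31.700, -37.000). That places the tangent points at W = (39.300, -37.000) on CW and S = (31.700, -44.600) on SZ. Then |UW| = |W − U| = 53.977.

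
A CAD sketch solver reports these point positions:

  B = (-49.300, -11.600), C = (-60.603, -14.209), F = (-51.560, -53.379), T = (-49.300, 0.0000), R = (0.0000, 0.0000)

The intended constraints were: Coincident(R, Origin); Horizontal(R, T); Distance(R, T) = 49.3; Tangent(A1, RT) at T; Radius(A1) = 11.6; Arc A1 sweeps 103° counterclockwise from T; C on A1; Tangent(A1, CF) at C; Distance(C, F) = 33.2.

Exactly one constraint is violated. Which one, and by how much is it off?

Distance(C, F) = 33.2 — off by 7.00.

R = (0.00, 0.00) ✓; R.y = 0.00, T.y = 0.00 ✓; |RT| = 49.30 ✓; ∠(BT, TR) = 90.00° ✓; |BT| = 11.60 ✓; bearing(B→C) − bearing(B→T) = 103.0° ✓; |BC| = 11.60 ✓; ∠(BC, CF) = 90.00° ✓; |CF| = 40.20 ✗.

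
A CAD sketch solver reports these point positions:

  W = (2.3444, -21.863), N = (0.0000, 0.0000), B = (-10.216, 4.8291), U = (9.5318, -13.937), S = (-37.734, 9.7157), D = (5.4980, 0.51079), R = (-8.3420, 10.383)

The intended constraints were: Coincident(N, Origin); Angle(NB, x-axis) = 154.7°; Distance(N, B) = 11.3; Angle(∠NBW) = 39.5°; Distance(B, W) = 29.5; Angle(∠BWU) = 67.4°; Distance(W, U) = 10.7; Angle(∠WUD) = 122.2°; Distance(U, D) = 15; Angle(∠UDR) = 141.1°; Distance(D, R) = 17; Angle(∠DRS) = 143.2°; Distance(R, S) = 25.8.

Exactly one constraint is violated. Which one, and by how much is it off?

Distance(R, S) = 25.8 — off by 3.60.

N = (0.00, 0.00) ✓; NB at 154.7° ✓; |NB| = 11.30 ✓; ∠NBW = 39.50° ✓; |BW| = 29.50 ✓; ∠BWU = 67.40° ✓; |WU| = 10.70 ✓; ∠WUD = 122.2° ✓; |UD| = 15.00 ✓; ∠UDR = 141.1° ✓; |DR| = 17.00 ✓; ∠DRS = 143.2° ✓; |RS| = 29.40 ✗.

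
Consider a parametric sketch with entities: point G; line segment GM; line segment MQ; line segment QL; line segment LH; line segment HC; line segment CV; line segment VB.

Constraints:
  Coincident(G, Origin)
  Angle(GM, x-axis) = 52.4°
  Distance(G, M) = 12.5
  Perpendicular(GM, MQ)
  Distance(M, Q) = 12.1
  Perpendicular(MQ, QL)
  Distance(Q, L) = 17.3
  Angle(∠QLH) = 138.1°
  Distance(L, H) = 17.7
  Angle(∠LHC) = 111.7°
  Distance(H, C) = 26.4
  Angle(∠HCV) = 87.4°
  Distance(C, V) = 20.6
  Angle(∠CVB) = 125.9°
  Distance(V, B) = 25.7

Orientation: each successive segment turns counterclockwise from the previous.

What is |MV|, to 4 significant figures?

16.68

G is at the origin; GM runs at 52.4° with length 12.5, so M = (7.627, 9.904). GM is perpendicular to MQ, so MQ runs at 142.4°; with |MQ| = 12.1, Q = (-1.960, 17.29). The perpendicularity gives QL at right angles to MQ, so QL runs at -127.6°; with |QL| = 17.3, L = (-12.52, 3.580). ∠QLH = 138.1° gives LH at -85.70° from the x-axis; with |LH| = 17.7, H = (-11.19, -14.07). ∠LHC = 111.7° gives HC at -17.40° from the x-axis; with |HC| = 26.4, C = (14.00, -21.97). ∠HCV = 87.4° gives CV at 75.20° from the x-axis; with |CV| = 20.6, V = (19.27, -2.049). Then |MV| = |V − M| = 16.68.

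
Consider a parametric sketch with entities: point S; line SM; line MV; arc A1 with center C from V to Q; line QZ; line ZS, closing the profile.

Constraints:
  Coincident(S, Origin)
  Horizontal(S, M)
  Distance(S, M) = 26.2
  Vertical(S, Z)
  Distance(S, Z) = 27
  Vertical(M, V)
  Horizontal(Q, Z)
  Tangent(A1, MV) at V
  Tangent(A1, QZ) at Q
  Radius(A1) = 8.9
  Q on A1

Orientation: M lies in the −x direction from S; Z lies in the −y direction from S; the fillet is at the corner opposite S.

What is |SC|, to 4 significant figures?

25.04

S is at the origin; SM is horizontal with |SM| = 26.2 and M on the −x side, so M = (-26.20, 0.000). SZ is vertical with |SZ| = 27.0 and Z on the −y side, so Z = (0.000, -27.00). The virtual corner opposite S is at (-26.20, -27.00). The tangent condition forces CV to be normal to MV and A1 meets QZ tangentially, so CQ is at right angles to QZ, with radius 8.9, so the center C sits 8.9 in from both sides at C = (-17.30, -18.10). Then |SC| = |C − S| = 25.04.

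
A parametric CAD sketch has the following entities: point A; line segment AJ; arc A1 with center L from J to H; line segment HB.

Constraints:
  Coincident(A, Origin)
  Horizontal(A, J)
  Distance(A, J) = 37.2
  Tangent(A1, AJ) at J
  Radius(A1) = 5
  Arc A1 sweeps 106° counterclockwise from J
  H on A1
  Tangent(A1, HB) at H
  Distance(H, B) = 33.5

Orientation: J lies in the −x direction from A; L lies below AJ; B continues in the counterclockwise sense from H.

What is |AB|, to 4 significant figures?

50.62

A is at the origin; A and J share the same y with |AJ| = 37.2 and J on the −x side, so J = (-37.20, 0.000). Since A1 is tangent to AJ there, LJ ⟂ AJ, so L = J + (0, -5) = (-37.20, -5.000). On A1, J sits at bearing 90° from L; a 106° counterclockwise sweep puts H at bearing 196°, so H = L + 5.0·(cos 196°, sin 196°) = (-42.01, -6.378). A1 meets HB tangentially, so LH is at right angles to HB, so HB runs along (−sin 196°, cos 196°); with |HB| = 33.5, B = (-32.77, -38.58). Then |AB| = |B − A| = 50.62.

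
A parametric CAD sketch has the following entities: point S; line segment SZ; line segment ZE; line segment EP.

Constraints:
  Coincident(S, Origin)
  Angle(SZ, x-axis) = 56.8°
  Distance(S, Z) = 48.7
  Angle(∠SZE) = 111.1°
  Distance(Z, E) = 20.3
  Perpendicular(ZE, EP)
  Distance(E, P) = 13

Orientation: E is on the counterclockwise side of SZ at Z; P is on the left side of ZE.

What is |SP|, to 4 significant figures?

49.83

S is at the origin; SZ runs at 56.8° with length 48.7, so Z = 48.7·(cos 56.8°, sin 56.8°) = (26.67, 40.75). ∠SZE = 111.1°, so ZE runs at 56.8° + (180° − 111.1°) = 125.7° from the x-axis; with |ZE| = 20.3, E = Z + 20.3·(cos 125.7°, sin 125.7°) = (14.82, 57.24). The perpendicularity gives EP at right angles to ZE; with |EP| = 13.0 on the left of ZE, P = E + 13.0·(-0.8121, -0.5835) = (4.263, 49.65). Then |SP| = |P − S| = 49.83.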